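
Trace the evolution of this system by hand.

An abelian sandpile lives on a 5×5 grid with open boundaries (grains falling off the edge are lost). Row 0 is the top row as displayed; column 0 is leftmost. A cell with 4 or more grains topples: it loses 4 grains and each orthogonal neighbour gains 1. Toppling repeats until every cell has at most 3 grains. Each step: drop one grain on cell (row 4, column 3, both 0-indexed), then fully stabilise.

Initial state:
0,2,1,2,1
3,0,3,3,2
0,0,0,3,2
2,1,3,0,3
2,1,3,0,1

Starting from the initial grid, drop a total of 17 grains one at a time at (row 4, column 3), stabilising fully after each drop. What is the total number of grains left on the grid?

43

step 0: 0,2,1,2,1
3,0,3,3,2
0,0,0,3,2
2,1,3,0,3
2,1,3,0,1
step 1: 0,2,1,2,1
3,0,3,3,2
0,0,0,3,2
2,1,3,0,3
2,1,3,1,1
step 2: 0,2,1,2,1
3,0,3,3,2
0,0,0,3,2
2,1,3,0,3
2,1,3,2,1
step 3: 0,2,1,2,1
3,0,3,3,2
0,0,0,3,2
2,1,3,0,3
2,1,3,3,1
step 4: 0,2,1,2,1
3,0,3,3,2
0,0,1,3,2
2,2,0,2,3
2,2,1,1,2
step 5: 0,2,1,2,1
3,0,3,3,2
0,0,1,3,2
2,2,0,2,3
2,2,1,2,2
step 6: 0,2,1,2,1
3,0,3,3,2
0,0,1,3,2
2,2,0,2,3
2,2,1,3,2
step 7: 0,2,1,2,1
3,0,3,3,2
0,0,1,3,2
2,2,0,3,3
2,2,2,0,3
step 8: 0,2,1,2,1
3,0,3,3,2
0,0,1,3,2
2,2,0,3,3
2,2,2,1,3
step 9: 0,2,1,2,1
3,0,3,3,2
0,0,1,3,2
2,2,0,3,3
2,2,2,2,3
step 10: 0,2,1,2,1
3,0,3,3,2
0,0,1,3,2
2,2,0,3,3
2,2,2,3,3
step 11: 0,2,2,3,2
3,1,0,2,0
0,0,3,2,1
2,2,1,2,2
2,2,3,2,1
step 12: 0,2,2,3,2
3,1,0,2,0
0,0,3,2,1
2,2,1,2,2
2,2,3,3,1
step 13: 0,2,2,3,2
3,1,0,2,0
0,0,3,2,1
2,2,2,3,2
2,3,0,1,2
step 14: 0,2,2,3,2
3,1,0,2,0
0,0,3,2,1
2,2,2,3,2
2,3,0,2,2
step 15: 0,2,2,3,2
3,1,0,2,0
0,0,3,2,1
2,2,2,3,2
2,3,0,3,2
step 16: 0,2,2,3,2
3,1,0,2,0
0,0,3,3,1
2,2,3,0,3
2,3,1,1,3
step 17: 0,2,2,3,2
3,1,0,2,0
0,0,3,3,1
2,2,3,0,3
2,3,1,2,3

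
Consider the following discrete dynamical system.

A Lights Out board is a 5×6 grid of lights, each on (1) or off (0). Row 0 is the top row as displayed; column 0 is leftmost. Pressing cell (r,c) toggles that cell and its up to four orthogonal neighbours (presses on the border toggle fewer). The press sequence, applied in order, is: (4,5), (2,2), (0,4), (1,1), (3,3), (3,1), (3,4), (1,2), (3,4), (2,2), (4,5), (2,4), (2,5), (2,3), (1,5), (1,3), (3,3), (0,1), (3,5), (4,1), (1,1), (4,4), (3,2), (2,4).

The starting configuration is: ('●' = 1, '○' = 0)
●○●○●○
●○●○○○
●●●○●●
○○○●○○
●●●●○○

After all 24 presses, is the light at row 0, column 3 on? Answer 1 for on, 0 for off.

gen 0: ●○●○●○
●○●○○○
●●●○●●
○○○●○○
●●●●○○
gen 1: ●○●○●○
●○●○○○
●●●○●●
○○○●○●
●●●●●●
gen 2: ●○●○●○
●○○○○○
●○○●●●
○○●●○●
●●●●●●
gen 3: ●○●●○●
●○○○●○
●○○●●●
○○●●○●
●●●●●●
gen 4: ●●●●○●
○●●○●○
●●○●●●
○○●●○●
●●●●●●
gen 5: ●●●●○●
○●●○●○
●●○○●●
○○○○●●
●●●○●●
gen 6: ●●●●○●
○●●○●○
●○○○●●
●●●○●●
●○●○●●
gen 7: ●●●●○●
○●●○●○
●○○○○●
●●●●○○
●○●○○●
gen 8: ●●○●○●
○○○●●○
●○●○○●
●●●●○○
●○●○○●
gen 9: ●●○●○●
○○○●●○
●○●○●●
●●●○●●
●○●○●●
gen 10: ●●○●○●
○○●●●○
●●○●●●
●●○○●●
●○●○●●
gen 11: ●●○●○●
○○●●●○
●●○●●●
●●○○●○
●○●○○○
gen 12: ●●○●○●
○○●●○○
●●○○○○
●●○○○○
●○●○○○
gen 13: ●●○●○●
○○●●○●
●●○○●●
●●○○○●
●○●○○○
gen 14: ●●○●○●
○○●○○●
●●●●○●
●●○●○●
●○●○○○
gen 15: ●●○●○○
○○●○●○
●●●●○○
●●○●○●
●○●○○○
gen 16: ●●○○○○
○○○●○○
●●●○○○
●●○●○●
●○●○○○
gen 17: ●●○○○○
○○○●○○
●●●●○○
●●●○●●
●○●●○○
gen 18: ○○●○○○
○●○●○○
●●●●○○
●●●○●●
●○●●○○
gen 19: ○○●○○○
○●○●○○
●●●●○●
●●●○○○
●○●●○●
gen 20: ○○●○○○
○●○●○○
●●●●○●
●○●○○○
○●○●○●
gen 21: ○●●○○○
●○●●○○
●○●●○●
●○●○○○
○●○●○●
gen 22: ○●●○○○
●○●●○○
●○●●○●
●○●○●○
○●○○●○
gen 23: ○●●○○○
●○●●○○
●○○●○●
●●○●●○
○●●○●○
gen 24: ○●●○○○
●○●●●○
●○○○●○
●●○●○○
○●●○●○

0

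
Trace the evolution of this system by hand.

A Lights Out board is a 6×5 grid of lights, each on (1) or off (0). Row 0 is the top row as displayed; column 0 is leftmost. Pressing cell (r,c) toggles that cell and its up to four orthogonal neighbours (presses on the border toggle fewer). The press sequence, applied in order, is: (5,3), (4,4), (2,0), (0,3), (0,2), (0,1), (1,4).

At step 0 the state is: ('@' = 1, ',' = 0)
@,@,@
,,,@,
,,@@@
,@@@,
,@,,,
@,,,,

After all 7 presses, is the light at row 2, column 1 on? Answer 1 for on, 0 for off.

[0] @,@,@
,,,@,
,,@@@
,@@@,
,@,,,
@,,,,
[1] @,@,@
,,,@,
,,@@@
,@@@,
,@,@,
@,@@@
[2] @,@,@
,,,@,
,,@@@
,@@@@
,@,,@
@,@@,
[3] @,@,@
@,,@,
@@@@@
@@@@@
,@,,@
@,@@,
[4] @,,@,
@,,,,
@@@@@
@@@@@
,@,,@
@,@@,
[5] @@@,,
@,@,,
@@@@@
@@@@@
,@,,@
@,@@,
[6] ,,,,,
@@@,,
@@@@@
@@@@@
,@,,@
@,@@,
[7] ,,,,@
@@@@@
@@@@,
@@@@@
,@,,@
@,@@,

1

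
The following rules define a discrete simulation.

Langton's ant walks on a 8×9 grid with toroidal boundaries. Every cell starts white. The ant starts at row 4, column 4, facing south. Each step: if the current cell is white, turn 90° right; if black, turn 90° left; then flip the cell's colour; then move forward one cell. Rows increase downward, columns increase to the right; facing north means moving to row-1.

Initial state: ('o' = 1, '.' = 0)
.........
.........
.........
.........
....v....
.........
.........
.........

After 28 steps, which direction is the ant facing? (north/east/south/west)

step 0: .........
.........
.........
.........
....v....
.........
.........
.........
step 1: .........
.........
.........
.........
...<o....
.........
.........
.........
step 2: .........
.........
.........
...^.....
...oo....
.........
.........
.........
step 3: .........
.........
.........
...o>....
...oo....
.........
.........
.........
step 4: .........
.........
.........
...oo....
...ov....
.........
.........
.........
step 5: .........
.........
.........
...oo....
...o.>...
.........
.........
.........
step 6: .........
.........
.........
...oo....
...o.o...
.....v...
.........
.........
step 7: .........
.........
.........
...oo....
...o.o...
....<o...
.........
.........
step 8: .........
.........
.........
...oo....
...o^o...
....oo...
.........
.........
step 9: .........
.........
.........
...oo....
...oo>...
....oo...
.........
.........
step 10: .........
.........
.........
...oo^...
...oo....
....oo...
.........
.........
step 11: .........
.........
.........
...ooo>..
...oo....
....oo...
.........
.........
step 12: .........
.........
.........
...oooo..
...oo.v..
....oo...
.........
.........
step 13: .........
.........
.........
...oooo..
...oo<o..
....oo...
.........
.........
step 14: .........
.........
.........
...oo^o..
...oooo..
....oo...
.........
.........
step 15: .........
.........
.........
...o<.o..
...oooo..
....oo...
.........
.........
step 16: .........
.........
.........
...o..o..
...ovoo..
....oo...
.........
.........
step 17: .........
.........
.........
...o..o..
...o.>o..
....oo...
.........
.........
step 18: .........
.........
.........
...o.^o..
...o..o..
....oo...
.........
.........
step 19: .........
.........
.........
...o.o>..
...o..o..
....oo...
.........
.........
step 20: .........
.........
......^..
...o.o...
...o..o..
....oo...
.........
.........
step 21: .........
.........
......o>.
...o.o...
...o..o..
....oo...
.........
.........
step 22: .........
.........
......oo.
...o.o.v.
...o..o..
....oo...
.........
.........
step 23: .........
.........
......oo.
...o.o<o.
...o..o..
....oo...
.........
.........
step 24: .........
.........
......^o.
...o.ooo.
...o..o..
....oo...
.........
.........
step 25: .........
.........
.....<.o.
...o.ooo.
...o..o..
....oo...
.........
.........
step 26: .........
.....^...
.....o.o.
...o.ooo.
...o..o..
....oo...
.........
.........
step 27: .........
.....o>..
.....o.o.
...o.ooo.
...o..o..
....oo...
.........
.........
step 28: .........
.....oo..
.....ovo.
...o.ooo.
...o..o..
....oo...
.........
.........

south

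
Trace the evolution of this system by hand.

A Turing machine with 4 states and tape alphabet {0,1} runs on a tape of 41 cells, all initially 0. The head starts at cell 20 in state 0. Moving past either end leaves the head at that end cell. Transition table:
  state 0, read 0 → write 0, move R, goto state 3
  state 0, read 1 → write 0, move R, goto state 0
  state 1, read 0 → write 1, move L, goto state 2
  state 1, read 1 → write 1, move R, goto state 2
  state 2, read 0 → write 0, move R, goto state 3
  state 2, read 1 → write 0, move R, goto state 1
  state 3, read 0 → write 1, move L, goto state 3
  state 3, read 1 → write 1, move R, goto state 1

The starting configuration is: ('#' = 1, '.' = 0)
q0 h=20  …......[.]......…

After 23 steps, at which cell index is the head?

k=0  q0 h=20  …......[.]......…
k=1  q3 h=21  …......[.]......…
k=2  q3 h=20  …......[.]#.....…
k=3  q3 h=19  …......[.]##....…
k=4  q3 h=18  …......[.]###...…
k=5  q3 h=17  …......[.]####..…
k=6  q3 h=16  …......[.]#####.…
k=7  q3 h=15  …......[.]######…
k=8  q3 h=14  …......[.]######…
k=9  q3 h=13  …......[.]######…
k=10  q3 h=12  …......[.]######…
k=11  q3 h=11  …......[.]######…
k=12  q3 h=10  …......[.]######…
k=13  q3 h= 9  …......[.]######…
k=14  q3 h= 8  …......[.]######…
k=15  q3 h= 7  …......[.]######…
k=16  q3 h= 6  |......[.]######…
k=17  q3 h= 5  |.....[.]######…
k=18  q3 h= 4  |....[.]######…
k=19  q3 h= 3  |...[.]######…
k=20  q3 h= 2  |..[.]######…
k=21  q3 h= 1  |.[.]######…
k=22  q3 h= 0  |[.]######…
k=23  q3 h= 0  |[#]######…

0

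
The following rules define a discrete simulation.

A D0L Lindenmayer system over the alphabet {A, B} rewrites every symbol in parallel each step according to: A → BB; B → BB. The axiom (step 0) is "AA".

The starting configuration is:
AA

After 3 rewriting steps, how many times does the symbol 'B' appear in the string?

k=0  AA
k=1  BBBB
k=2  BBBBBBBB
k=3  BBBBBBBBBBBBBBBB

16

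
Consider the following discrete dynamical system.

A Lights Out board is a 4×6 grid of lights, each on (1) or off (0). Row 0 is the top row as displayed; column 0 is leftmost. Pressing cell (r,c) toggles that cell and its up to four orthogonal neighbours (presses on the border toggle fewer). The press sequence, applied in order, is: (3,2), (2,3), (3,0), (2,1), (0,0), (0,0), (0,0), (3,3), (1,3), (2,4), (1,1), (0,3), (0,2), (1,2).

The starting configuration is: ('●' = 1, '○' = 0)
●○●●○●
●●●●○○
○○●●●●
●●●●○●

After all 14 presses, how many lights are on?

[0] ●○●●○●
●●●●○○
○○●●●●
●●●●○●
[1] ●○●●○●
●●●●○○
○○○●●●
●○○○○●
[2] ●○●●○●
●●●○○○
○○●○○●
●○○●○●
[3] ●○●●○●
●●●○○○
●○●○○●
○●○●○●
[4] ●○●●○●
●○●○○○
○●○○○●
○○○●○●
[5] ○●●●○●
○○●○○○
○●○○○●
○○○●○●
[6] ●○●●○●
●○●○○○
○●○○○●
○○○●○●
[7] ○●●●○●
○○●○○○
○●○○○●
○○○●○●
[8] ○●●●○●
○○●○○○
○●○●○●
○○●○●●
[9] ○●●○○●
○○○●●○
○●○○○●
○○●○●●
[10] ○●●○○●
○○○●○○
○●○●●○
○○●○○●
[11] ○○●○○●
●●●●○○
○○○●●○
○○●○○●
[12] ○○○●●●
●●●○○○
○○○●●○
○○●○○●
[13] ○●●○●●
●●○○○○
○○○●●○
○○●○○●
[14] ○●○○●●
●○●●○○
○○●●●○
○○●○○●

11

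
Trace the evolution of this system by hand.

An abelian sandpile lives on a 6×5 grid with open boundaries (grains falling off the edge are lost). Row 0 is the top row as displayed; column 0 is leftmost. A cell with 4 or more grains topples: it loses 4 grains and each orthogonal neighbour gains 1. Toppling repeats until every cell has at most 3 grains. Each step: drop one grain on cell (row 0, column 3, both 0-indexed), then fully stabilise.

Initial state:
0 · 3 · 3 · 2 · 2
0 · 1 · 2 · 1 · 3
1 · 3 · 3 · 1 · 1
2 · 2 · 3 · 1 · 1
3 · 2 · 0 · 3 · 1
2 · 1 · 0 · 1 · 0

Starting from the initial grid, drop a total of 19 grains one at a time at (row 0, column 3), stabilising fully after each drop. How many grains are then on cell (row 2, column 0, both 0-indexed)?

2

[0] 0 · 3 · 3 · 2 · 2
0 · 1 · 2 · 1 · 3
1 · 3 · 3 · 1 · 1
2 · 2 · 3 · 1 · 1
3 · 2 · 0 · 3 · 1
2 · 1 · 0 · 1 · 0
[1] 0 · 3 · 3 · 3 · 2
0 · 1 · 2 · 1 · 3
1 · 3 · 3 · 1 · 1
2 · 2 · 3 · 1 · 1
3 · 2 · 0 · 3 · 1
2 · 1 · 0 · 1 · 0
[2] 1 · 0 · 1 · 1 · 3
0 · 2 · 3 · 2 · 3
1 · 3 · 3 · 1 · 1
2 · 2 · 3 · 1 · 1
3 · 2 · 0 · 3 · 1
2 · 1 · 0 · 1 · 0
[3] 1 · 0 · 1 · 2 · 3
0 · 2 · 3 · 2 · 3
1 · 3 · 3 · 1 · 1
2 · 2 · 3 · 1 · 1
3 · 2 · 0 · 3 · 1
2 · 1 · 0 · 1 · 0
[4] 1 · 0 · 1 · 3 · 3
0 · 2 · 3 · 2 · 3
1 · 3 · 3 · 1 · 1
2 · 2 · 3 · 1 · 1
3 · 2 · 0 · 3 · 1
2 · 1 · 0 · 1 · 0
[5] 1 · 1 · 3 · 2 · 1
1 · 0 · 2 · 1 · 1
2 · 2 · 2 · 3 · 2
3 · 0 · 1 · 2 · 1
3 · 3 · 1 · 3 · 1
2 · 1 · 0 · 1 · 0
[6] 1 · 1 · 3 · 3 · 1
1 · 0 · 2 · 1 · 1
2 · 2 · 2 · 3 · 2
3 · 0 · 1 · 2 · 1
3 · 3 · 1 · 3 · 1
2 · 1 · 0 · 1 · 0
[7] 1 · 2 · 0 · 1 · 2
1 · 0 · 3 · 2 · 1
2 · 2 · 2 · 3 · 2
3 · 0 · 1 · 2 · 1
3 · 3 · 1 · 3 · 1
2 · 1 · 0 · 1 · 0
[8] 1 · 2 · 0 · 2 · 2
1 · 0 · 3 · 2 · 1
2 · 2 · 2 · 3 · 2
3 · 0 · 1 · 2 · 1
3 · 3 · 1 · 3 · 1
2 · 1 · 0 · 1 · 0
[9] 1 · 2 · 0 · 3 · 2
1 · 0 · 3 · 2 · 1
2 · 2 · 2 · 3 · 2
3 · 0 · 1 · 2 · 1
3 · 3 · 1 · 3 · 1
2 · 1 · 0 · 1 · 0
[10] 1 · 2 · 1 · 0 · 3
1 · 0 · 3 · 3 · 1
2 · 2 · 2 · 3 · 2
3 · 0 · 1 · 2 · 1
3 · 3 · 1 · 3 · 1
2 · 1 · 0 · 1 · 0
[11] 1 · 2 · 1 · 1 · 3
1 · 0 · 3 · 3 · 1
2 · 2 · 2 · 3 · 2
3 · 0 · 1 · 2 · 1
3 · 3 · 1 · 3 · 1
2 · 1 · 0 · 1 · 0
[12] 1 · 2 · 1 · 2 · 3
1 · 0 · 3 · 3 · 1
2 · 2 · 2 · 3 · 2
3 · 0 · 1 · 2 · 1
3 · 3 · 1 · 3 · 1
2 · 1 · 0 · 1 · 0
[13] 1 · 2 · 1 · 3 · 3
1 · 0 · 3 · 3 · 1
2 · 2 · 2 · 3 · 2
3 · 0 · 1 · 2 · 1
3 · 3 · 1 · 3 · 1
2 · 1 · 0 · 1 · 0
[14] 1 · 2 · 3 · 2 · 0
1 · 1 · 1 · 2 · 3
2 · 3 · 0 · 1 · 3
3 · 0 · 2 · 3 · 1
3 · 3 · 1 · 3 · 1
2 · 1 · 0 · 1 · 0
[15] 1 · 2 · 3 · 3 · 0
1 · 1 · 1 · 2 · 3
2 · 3 · 0 · 1 · 3
3 · 0 · 2 · 3 · 1
3 · 3 · 1 · 3 · 1
2 · 1 · 0 · 1 · 0
[16] 1 · 3 · 0 · 1 · 1
1 · 1 · 2 · 3 · 3
2 · 3 · 0 · 1 · 3
3 · 0 · 2 · 3 · 1
3 · 3 · 1 · 3 · 1
2 · 1 · 0 · 1 · 0
[17] 1 · 3 · 0 · 2 · 1
1 · 1 · 2 · 3 · 3
2 · 3 · 0 · 1 · 3
3 · 0 · 2 · 3 · 1
3 · 3 · 1 · 3 · 1
2 · 1 · 0 · 1 · 0
[18] 1 · 3 · 0 · 3 · 1
1 · 1 · 2 · 3 · 3
2 · 3 · 0 · 1 · 3
3 · 0 · 2 · 3 · 1
3 · 3 · 1 · 3 · 1
2 · 1 · 0 · 1 · 0
[19] 1 · 3 · 1 · 1 · 3
1 · 1 · 3 · 1 · 1
2 · 3 · 0 · 3 · 0
3 · 0 · 2 · 3 · 2
3 · 3 · 1 · 3 · 1
2 · 1 · 0 · 1 · 0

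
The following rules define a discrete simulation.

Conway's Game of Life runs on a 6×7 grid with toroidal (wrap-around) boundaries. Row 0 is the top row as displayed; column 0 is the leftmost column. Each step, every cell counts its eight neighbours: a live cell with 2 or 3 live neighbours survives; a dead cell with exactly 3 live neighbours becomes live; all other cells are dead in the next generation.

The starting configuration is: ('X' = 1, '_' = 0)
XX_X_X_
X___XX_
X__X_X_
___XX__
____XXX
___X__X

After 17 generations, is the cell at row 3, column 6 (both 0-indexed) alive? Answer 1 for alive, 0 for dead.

0

gen 0: XX_X_X_
X___XX_
X__X_X_
___XX__
____XXX
___X__X
gen 1: XXXX_X_
X_XX_X_
___X_X_
___X___
______X
__XX___
gen 2: X______
X____X_
___X__X
____X__
__XX___
X__XX_X
gen 3: XX__XX_
X______
____XXX
__X_X__
__X__X_
XXXXX_X
gen 4: ____XX_
XX_____
___XXXX
____X_X
X____XX
_______
gen 5: _______
X__X___
___XX_X
___X___
X____XX
____X__
gen 6: _______
___XX__
__XXX__
X__X___
____XXX
_____XX
gen 7: ____XX_
__X_X__
__X____
__X___X
X___X__
____X_X
gen 8: ____X__
____XX_
_XX____
_X_X___
X__X__X
___XX_X
gen 9: _______
___XXX_
_XXXX__
_X_X___
X__X_XX
X__XX_X
gen 10: ______X
_____X_
_X___X_
_X___XX
_X_X_X_
X__XX__
gen 11: ____XXX
_____XX
X___XX_
_X___XX
_X_X_X_
X_XXXXX
gen 12: _______
X______
X___X__
_XX____
_X_X___
XXX____
gen 13: X______
_______
X______
XXXX___
___X___
XXX____
gen 14: X______
_______
X_X____
XXXX___
___X___
XXX____
gen 15: X______
_X_____
X_XX___
X__X___
___X___
XXX____
gen 16: X_X____
XXX____
X_XX___
_X_XX__
X__X___
XXX____
gen 17: ___X__X
X_____X
X___X__
XX__X__
X__XX__
X_XX__X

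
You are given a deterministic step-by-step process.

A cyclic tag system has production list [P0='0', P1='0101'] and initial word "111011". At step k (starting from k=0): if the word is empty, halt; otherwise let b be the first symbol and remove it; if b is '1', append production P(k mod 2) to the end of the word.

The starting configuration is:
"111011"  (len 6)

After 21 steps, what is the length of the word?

0

k=0  "111011"  (len 6)
k=1  "110110"  (len 6)
k=2  "101100101"  (len 9)
k=3  "011001010"  (len 9)
k=4  "11001010"  (len 8)
k=5  "10010100"  (len 8)
k=6  "00101000101"  (len 11)
k=7  "0101000101"  (len 10)
k=8  "101000101"  (len 9)
k=9  "010001010"  (len 9)
k=10  "10001010"  (len 8)
k=11  "00010100"  (len 8)
k=12  "0010100"  (len 7)
k=13  "010100"  (len 6)
k=14  "10100"  (len 5)
k=15  "01000"  (len 5)
k=16  "1000"  (len 4)
k=17  "0000"  (len 4)
k=18  "000"  (len 3)
k=19  "00"  (len 2)
k=20  "0"  (len 1)
k=21  (halted — word empty)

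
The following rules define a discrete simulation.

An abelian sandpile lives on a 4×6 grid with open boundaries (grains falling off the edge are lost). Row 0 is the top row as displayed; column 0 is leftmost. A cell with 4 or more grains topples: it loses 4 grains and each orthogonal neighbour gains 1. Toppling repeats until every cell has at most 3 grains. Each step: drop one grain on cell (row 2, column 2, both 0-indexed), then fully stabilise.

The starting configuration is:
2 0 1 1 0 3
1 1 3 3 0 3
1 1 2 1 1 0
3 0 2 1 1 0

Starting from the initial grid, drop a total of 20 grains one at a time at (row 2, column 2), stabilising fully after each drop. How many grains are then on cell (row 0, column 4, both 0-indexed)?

k=0  2 0 1 1 0 3
1 1 3 3 0 3
1 1 2 1 1 0
3 0 2 1 1 0
k=1  2 0 1 1 0 3
1 1 3 3 0 3
1 1 3 1 1 0
3 0 2 1 1 0
k=2  2 0 2 2 0 3
1 2 1 0 1 3
1 2 1 3 1 0
3 0 3 1 1 0
k=3  2 0 2 2 0 3
1 2 1 0 1 3
1 2 2 3 1 0
3 0 3 1 1 0
k=4  2 0 2 2 0 3
1 2 1 0 1 3
1 2 3 3 1 0
3 0 3 1 1 0
k=5  2 0 2 2 0 3
1 2 2 1 1 3
1 3 2 0 2 0
3 1 0 3 1 0
k=6  2 0 2 2 0 3
1 2 2 1 1 3
1 3 3 0 2 0
3 1 0 3 1 0
k=7  2 0 2 2 0 3
1 3 3 1 1 3
2 0 1 1 2 0
3 2 1 3 1 0
k=8  2 0 2 2 0 3
1 3 3 1 1 3
2 0 2 1 2 0
3 2 1 3 1 0
k=9  2 0 2 2 0 3
1 3 3 1 1 3
2 0 3 1 2 0
3 2 1 3 1 0
k=10  2 1 3 2 0 3
2 0 1 2 1 3
2 2 1 2 2 0
3 2 2 3 1 0
k=11  2 1 3 2 0 3
2 0 1 2 1 3
2 2 2 2 2 0
3 2 2 3 1 0
k=12  2 1 3 2 0 3
2 0 1 2 1 3
2 2 3 2 2 0
3 2 2 3 1 0
k=13  2 1 3 2 0 3
2 0 2 2 1 3
2 3 0 3 2 0
3 2 3 3 1 0
k=14  2 1 3 2 0 3
2 0 2 2 1 3
2 3 1 3 2 0
3 2 3 3 1 0
k=15  2 1 3 2 0 3
2 0 2 2 1 3
2 3 2 3 2 0
3 2 3 3 1 0
k=16  2 1 3 2 0 3
2 0 2 2 1 3
2 3 3 3 2 0
3 2 3 3 1 0
k=17  2 1 3 2 0 3
3 1 3 3 1 3
0 2 3 1 3 0
1 1 2 1 2 0
k=18  2 2 1 0 1 3
3 2 2 1 2 3
0 3 1 3 3 0
1 1 3 1 2 0
k=19  2 2 1 0 1 3
3 2 2 1 2 3
0 3 2 3 3 0
1 1 3 1 2 0
k=20  2 2 1 0 1 3
3 2 2 1 2 3
0 3 3 3 3 0
1 1 3 1 2 0

1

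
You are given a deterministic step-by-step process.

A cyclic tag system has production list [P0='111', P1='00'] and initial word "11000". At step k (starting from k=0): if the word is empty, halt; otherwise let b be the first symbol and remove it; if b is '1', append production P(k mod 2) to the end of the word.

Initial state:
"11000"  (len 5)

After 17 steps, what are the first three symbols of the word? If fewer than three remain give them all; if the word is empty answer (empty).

111

0) "11000"  (len 5)
1) "1000111"  (len 7)
2) "00011100"  (len 8)
3) "0011100"  (len 7)
4) "011100"  (len 6)
5) "11100"  (len 5)
6) "110000"  (len 6)
7) "10000111"  (len 8)
8) "000011100"  (len 9)
9) "00011100"  (len 8)
10) "0011100"  (len 7)
11) "011100"  (len 6)
12) "11100"  (len 5)
13) "1100111"  (len 7)
14) "10011100"  (len 8)
15) "0011100111"  (len 10)
16) "011100111"  (len 9)
17) "11100111"  (len 8)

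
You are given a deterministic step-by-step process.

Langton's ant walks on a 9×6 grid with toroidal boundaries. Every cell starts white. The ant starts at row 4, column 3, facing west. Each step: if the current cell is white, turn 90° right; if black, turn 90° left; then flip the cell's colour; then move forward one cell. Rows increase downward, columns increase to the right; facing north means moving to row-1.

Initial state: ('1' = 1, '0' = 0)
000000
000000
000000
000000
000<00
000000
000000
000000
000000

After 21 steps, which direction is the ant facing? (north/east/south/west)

south

0) 000000
000000
000000
000000
000<00
000000
000000
000000
000000
1) 000000
000000
000000
000^00
000100
000000
000000
000000
000000
2) 000000
000000
000000
0001>0
000100
000000
000000
000000
000000
3) 000000
000000
000000
000110
0001v0
000000
000000
000000
000000
4) 000000
000000
000000
000110
000<10
000000
000000
000000
000000
5) 000000
000000
000000
000110
000010
000v00
000000
000000
000000
6) 000000
000000
000000
000110
000010
00<100
000000
000000
000000
7) 000000
000000
000000
000110
00^010
001100
000000
000000
000000
8) 000000
000000
000000
000110
001>10
001100
000000
000000
000000
9) 000000
000000
000000
000110
001110
001v00
000000
000000
000000
10) 000000
000000
000000
000110
001110
0010>0
000000
000000
000000
11) 000000
000000
000000
000110
001110
001010
0000v0
000000
000000
12) 000000
000000
000000
000110
001110
001010
000<10
000000
000000
13) 000000
000000
000000
000110
001110
001^10
000110
000000
000000
14) 000000
000000
000000
000110
001110
0011>0
000110
000000
000000
15) 000000
000000
000000
000110
0011^0
001100
000110
000000
000000
16) 000000
000000
000000
000110
001<00
001100
000110
000000
000000
17) 000000
000000
000000
000110
001000
001v00
000110
000000
000000
18) 000000
000000
000000
000110
001000
0010>0
000110
000000
000000
19) 000000
000000
000000
000110
001000
001010
0001v0
000000
000000
20) 000000
000000
000000
000110
001000
001010
00010>
000000
000000
21) 000000
000000
000000
000110
001000
001010
000101
00000v
000000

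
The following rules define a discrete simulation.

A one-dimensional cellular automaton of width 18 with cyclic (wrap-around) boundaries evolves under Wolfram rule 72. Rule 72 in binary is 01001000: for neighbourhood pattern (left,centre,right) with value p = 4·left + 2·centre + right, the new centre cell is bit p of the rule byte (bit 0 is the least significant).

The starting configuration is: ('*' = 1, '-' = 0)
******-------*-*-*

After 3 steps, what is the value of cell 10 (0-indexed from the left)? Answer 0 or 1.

0

k=0  ******-------*-*-*
k=1  -----*-----------*
k=2  ------------------
k=3  ------------------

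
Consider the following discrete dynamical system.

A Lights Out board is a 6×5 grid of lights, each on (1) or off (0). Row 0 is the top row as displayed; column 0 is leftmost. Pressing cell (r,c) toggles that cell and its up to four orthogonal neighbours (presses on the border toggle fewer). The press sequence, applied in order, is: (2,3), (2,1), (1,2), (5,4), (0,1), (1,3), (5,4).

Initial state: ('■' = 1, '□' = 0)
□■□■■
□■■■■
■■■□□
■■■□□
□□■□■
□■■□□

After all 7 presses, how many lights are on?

t=0: □■□■■
□■■■■
■■■□□
■■■□□
□□■□■
□■■□□
t=1: □■□■■
□■■□■
■■□■■
■■■■□
□□■□■
□■■□□
t=2: □■□■■
□□■□■
□□■■■
■□■■□
□□■□■
□■■□□
t=3: □■■■■
□■□■■
□□□■■
■□■■□
□□■□■
□■■□□
t=4: □■■■■
□■□■■
□□□■■
■□■■□
□□■□□
□■■■■
t=5: ■□□■■
□□□■■
□□□■■
■□■■□
□□■□□
□■■■■
t=6: ■□□□■
□□■□□
□□□□■
■□■■□
□□■□□
□■■■■
t=7: ■□□□■
□□■□□
□□□□■
■□■■□
□□■□■
□■■□□

11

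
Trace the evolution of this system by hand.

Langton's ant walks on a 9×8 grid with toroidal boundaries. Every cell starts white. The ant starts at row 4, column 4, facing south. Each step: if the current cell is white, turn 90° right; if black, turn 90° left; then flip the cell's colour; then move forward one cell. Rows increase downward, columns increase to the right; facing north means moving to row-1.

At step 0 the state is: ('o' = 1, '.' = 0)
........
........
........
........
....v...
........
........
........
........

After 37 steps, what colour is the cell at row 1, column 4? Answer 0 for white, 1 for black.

1

step 0: ........
........
........
........
....v...
........
........
........
........
step 1: ........
........
........
........
...<o...
........
........
........
........
step 2: ........
........
........
...^....
...oo...
........
........
........
........
step 3: ........
........
........
...o>...
...oo...
........
........
........
........
step 4: ........
........
........
...oo...
...ov...
........
........
........
........
step 5: ........
........
........
...oo...
...o.>..
........
........
........
........
step 6: ........
........
........
...oo...
...o.o..
.....v..
........
........
........
step 7: ........
........
........
...oo...
...o.o..
....<o..
........
........
........
step 8: ........
........
........
...oo...
...o^o..
....oo..
........
........
........
step 9: ........
........
........
...oo...
...oo>..
....oo..
........
........
........
step 10: ........
........
........
...oo^..
...oo...
....oo..
........
........
........
step 11: ........
........
........
...ooo>.
...oo...
....oo..
........
........
........
step 12: ........
........
........
...oooo.
...oo.v.
....oo..
........
........
........
step 13: ........
........
........
...oooo.
...oo<o.
....oo..
........
........
........
step 14: ........
........
........
...oo^o.
...oooo.
....oo..
........
........
........
step 15: ........
........
........
...o<.o.
...oooo.
....oo..
........
........
........
step 16: ........
........
........
...o..o.
...ovoo.
....oo..
........
........
........
step 17: ........
........
........
...o..o.
...o.>o.
....oo..
........
........
........
step 18: ........
........
........
...o.^o.
...o..o.
....oo..
........
........
........
step 19: ........
........
........
...o.o>.
...o..o.
....oo..
........
........
........
step 20: ........
........
......^.
...o.o..
...o..o.
....oo..
........
........
........
step 21: ........
........
......o>
...o.o..
...o..o.
....oo..
........
........
........
step 22: ........
........
......oo
...o.o.v
...o..o.
....oo..
........
........
........
step 23: ........
........
......oo
...o.o<o
...o..o.
....oo..
........
........
........
step 24: ........
........
......^o
...o.ooo
...o..o.
....oo..
........
........
........
step 25: ........
........
.....<.o
...o.ooo
...o..o.
....oo..
........
........
........
step 26: ........
.....^..
.....o.o
...o.ooo
...o..o.
....oo..
........
........
........
step 27: ........
.....o>.
.....o.o
...o.ooo
...o..o.
....oo..
........
........
........
step 28: ........
.....oo.
.....ovo
...o.ooo
...o..o.
....oo..
........
........
........
step 29: ........
.....oo.
.....<oo
...o.ooo
...o..o.
....oo..
........
........
........
step 30: ........
.....oo.
......oo
...o.voo
...o..o.
....oo..
........
........
........
step 31: ........
.....oo.
......oo
...o..>o
...o..o.
....oo..
........
........
........
step 32: ........
.....oo.
......^o
...o...o
...o..o.
....oo..
........
........
........
step 33: ........
.....oo.
.....<.o
...o...o
...o..o.
....oo..
........
........
........
step 34: ........
.....^o.
.....o.o
...o...o
...o..o.
....oo..
........
........
........
step 35: ........
....<.o.
.....o.o
...o...o
...o..o.
....oo..
........
........
........
step 36: ....^...
....o.o.
.....o.o
...o...o
...o..o.
....oo..
........
........
........
step 37: ....o>..
....o.o.
.....o.o
...o...o
...o..o.
....oo..
........
........
........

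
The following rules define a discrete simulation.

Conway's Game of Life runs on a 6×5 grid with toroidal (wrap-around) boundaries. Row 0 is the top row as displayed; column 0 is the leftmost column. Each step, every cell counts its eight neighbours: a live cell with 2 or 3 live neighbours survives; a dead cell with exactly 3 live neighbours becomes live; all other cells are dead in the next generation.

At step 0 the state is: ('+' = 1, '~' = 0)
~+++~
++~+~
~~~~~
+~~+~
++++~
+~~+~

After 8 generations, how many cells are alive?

10

t=0: ~+++~
++~+~
~~~~~
+~~+~
++++~
+~~+~
t=1: ~~~+~
++~++
+++~~
+~~+~
+~~+~
+~~~~
t=2: ~+++~
~~~+~
~~~~~
+~~+~
++~~~
~~~~~
t=3: ~~++~
~~~+~
~~~~+
++~~+
++~~+
+~~~~
t=4: ~~+++
~~+++
~~~++
~+~+~
~~~~~
+~++~
t=5: +~~~~
+~~~~
+~~~~
~~+++
~+~++
~++~~
t=6: +~~~~
++~~+
++~+~
~++~~
~+~~+
~++++
t=7: ~~~~~
~~+~~
~~~+~
~~~++
~~~~+
~++++
t=8: ~+~~~
~~~~~
~~+++
~~~++
~~~~~
+~+++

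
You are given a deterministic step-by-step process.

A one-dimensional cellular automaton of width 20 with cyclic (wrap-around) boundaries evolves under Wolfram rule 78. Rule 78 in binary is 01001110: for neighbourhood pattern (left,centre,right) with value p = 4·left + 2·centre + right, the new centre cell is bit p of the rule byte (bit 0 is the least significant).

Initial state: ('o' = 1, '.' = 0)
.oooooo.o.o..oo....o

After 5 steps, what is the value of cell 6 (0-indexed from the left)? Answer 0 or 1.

1

step 0: .oooooo.o.o..oo....o
step 1: .o....o.o.o.ooo...oo
step 2: .o...oo.o.o.o.o..ooo
step 3: .o..ooo.o.o.o.o.oo.o
step 4: .o.oo.o.o.o.o.o.oo.o
step 5: .o.oo.o.o.o.o.o.oo.o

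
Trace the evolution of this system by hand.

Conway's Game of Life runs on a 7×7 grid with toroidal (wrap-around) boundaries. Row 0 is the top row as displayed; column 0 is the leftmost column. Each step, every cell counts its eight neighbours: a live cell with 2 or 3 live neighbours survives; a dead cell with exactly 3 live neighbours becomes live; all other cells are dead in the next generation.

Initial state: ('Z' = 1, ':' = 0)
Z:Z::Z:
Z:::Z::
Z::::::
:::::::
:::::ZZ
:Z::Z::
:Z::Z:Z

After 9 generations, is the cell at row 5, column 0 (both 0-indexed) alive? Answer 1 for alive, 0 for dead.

0) Z:Z::Z:
Z:::Z::
Z::::::
:::::::
:::::ZZ
:Z::Z::
:Z::Z:Z
1) Z::ZZZ:
Z::::::
:::::::
::::::Z
:::::Z:
::::Z:Z
:ZZZZ:Z
2) Z::::Z:
::::Z:Z
:::::::
:::::::
:::::ZZ
Z:Z:Z:Z
:ZZ:::Z
3) ZZ:::Z:
:::::ZZ
:::::::
:::::::
Z::::ZZ
::ZZ:::
::ZZ:::
4) ZZZ:ZZ:
Z::::ZZ
:::::::
::::::Z
::::::Z
:ZZZZ:Z
:::ZZ::
5) ZZZ::::
Z:::ZZ:
Z::::Z:
:::::::
::ZZ::Z
Z:Z:Z::
::::::Z
6) ZZ:::Z:
Z:::ZZ:
::::ZZ:
::::::Z
:ZZZ:::
ZZZ::ZZ
::ZZ::Z
7) ZZZZ:Z:
ZZ:::::
::::Z::
::ZZZZ:
:::Z:Z:
::::ZZZ
:::ZZ::
8) Z::Z::Z
Z::ZZ:Z
:ZZ:ZZ:
::Z::Z:
::Z::::
::::::Z
ZZ:::::
9) ::ZZZZ:
:::::::
ZZZ::::
::Z:ZZ:
:::::::
ZZ:::::
:Z:::::

1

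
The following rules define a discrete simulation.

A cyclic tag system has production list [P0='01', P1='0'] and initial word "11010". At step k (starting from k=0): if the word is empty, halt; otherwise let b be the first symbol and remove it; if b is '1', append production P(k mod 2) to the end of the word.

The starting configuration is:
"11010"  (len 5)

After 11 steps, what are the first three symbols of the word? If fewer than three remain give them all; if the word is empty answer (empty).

01

step 0: "11010"  (len 5)
step 1: "101001"  (len 6)
step 2: "010010"  (len 6)
step 3: "10010"  (len 5)
step 4: "00100"  (len 5)
step 5: "0100"  (len 4)
step 6: "100"  (len 3)
step 7: "0001"  (len 4)
step 8: "001"  (len 3)
step 9: "01"  (len 2)
step 10: "1"  (len 1)
step 11: "01"  (len 2)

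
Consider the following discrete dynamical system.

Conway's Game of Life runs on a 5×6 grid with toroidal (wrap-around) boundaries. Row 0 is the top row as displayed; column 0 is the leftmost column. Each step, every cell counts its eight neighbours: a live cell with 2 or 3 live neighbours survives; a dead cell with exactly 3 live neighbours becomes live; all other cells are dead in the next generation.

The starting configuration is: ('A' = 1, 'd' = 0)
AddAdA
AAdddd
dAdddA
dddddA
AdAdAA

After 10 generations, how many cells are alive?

12

[0] AddAdA
AAdddd
dAdddA
dddddA
AdAdAA
[1] ddAAdd
dAAdAd
dAdddA
dAdddd
dAdAdd
[2] ddddAd
AAddAd
dAdddd
dAdddd
dAdAdd
[3] AAAAAA
AAdddA
dAAddd
AAdddd
ddAddd
[4] dddAAd
dddddd
ddAddA
Addddd
ddddAd
[5] dddAAd
dddAAd
dddddd
dddddA
dddAAA
[6] ddAddd
dddAAd
ddddAd
dddddA
dddAdA
[7] ddAddd
dddAAd
dddAAA
dddddA
ddddAd
[8] ddddAd
ddAddA
dddAdA
dddAdA
dddddd
[9] dddddd
dddAdA
AdAAdA
dddddd
ddddAd
[10] ddddAd
AdAAdA
AdAAdA
dddAAA
dddddd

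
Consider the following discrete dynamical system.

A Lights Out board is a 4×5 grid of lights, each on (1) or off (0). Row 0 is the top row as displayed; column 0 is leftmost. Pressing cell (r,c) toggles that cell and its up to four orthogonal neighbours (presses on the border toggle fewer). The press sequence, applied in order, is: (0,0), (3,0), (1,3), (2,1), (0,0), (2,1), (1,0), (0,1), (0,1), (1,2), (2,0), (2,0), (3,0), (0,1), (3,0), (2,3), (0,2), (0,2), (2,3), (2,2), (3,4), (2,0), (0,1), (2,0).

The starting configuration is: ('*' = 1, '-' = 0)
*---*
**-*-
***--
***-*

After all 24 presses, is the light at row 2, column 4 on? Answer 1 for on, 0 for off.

t=0: *---*
**-*-
***--
***-*
t=1: -*--*
-*-*-
***--
***-*
t=2: -*--*
-*-*-
-**--
--*-*
t=3: -*-**
-**-*
-***-
--*-*
t=4: -*-**
--*-*
*--*-
-**-*
t=5: *--**
*-*-*
*--*-
-**-*
t=6: *--**
***-*
-***-
--*-*
t=7: ---**
--*-*
****-
--*-*
t=8: *****
-**-*
****-
--*-*
t=9: ---**
--*-*
****-
--*-*
t=10: --***
-*-**
**-*-
--*-*
t=11: --***
**-**
---*-
*-*-*
t=12: --***
-*-**
**-*-
--*-*
t=13: --***
-*-**
-*-*-
***-*
t=14: **-**
---**
-*-*-
***-*
t=15: **-**
---**
**-*-
--*-*
t=16: **-**
----*
***-*
--***
t=17: *-*-*
--*-*
***-*
--***
t=18: **-**
----*
***-*
--***
t=19: **-**
---**
**-*-
--*-*
t=20: **-**
--***
*-*--
----*
t=21: **-**
--***
*-*-*
---*-
t=22: **-**
*-***
-**-*
*--*-
t=23: --***
*****
-**-*
*--*-
t=24: --***
-****
*-*-*
---*-

1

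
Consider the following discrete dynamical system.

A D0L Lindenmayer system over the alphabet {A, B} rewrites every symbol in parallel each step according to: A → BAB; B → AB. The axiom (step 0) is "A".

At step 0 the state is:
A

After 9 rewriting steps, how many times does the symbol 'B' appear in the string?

1970

gen 0: A
gen 1: BAB
gen 2: ABBABAB
gen 3: BABABABBABABBABAB
gen 4: ABBABABBABABBABABABBABABBABABABBABABBABAB
gen 5: BABABABBABABBABABABBABABBABABABBABABBABABBABABABBABABBABABABBABABBABABBABABABBABABBABABABBABABBABAB
gen 6: ABBABABBABABBABABABBABABBABABABBABABBABABBABABABBABABBABAB…BABABABBABABBABABABBABABBABABBABABABBABABBABABABBABABBABAB  (len 239)
gen 7: BABABABBABABBABABABBABABBABABABBABABBABABBABABABBABABBABAB…BABABABBABABBABABABBABABBABABBABABABBABABBABABABBABABBABAB  (len 577)
gen 8: ABBABABBABABBABABABBABABBABABABBABABBABABBABABABBABABBABAB…BABABABBABABBABABABBABABBABABBABABABBABABBABABABBABABBABAB  (len 1393)
gen 9: BABABABBABABBABABABBABABBABABABBABABBABABBABABABBABABBABAB…BABABABBABABBABABABBABABBABABBABABABBABABBABABABBABABBABAB  (len 3363)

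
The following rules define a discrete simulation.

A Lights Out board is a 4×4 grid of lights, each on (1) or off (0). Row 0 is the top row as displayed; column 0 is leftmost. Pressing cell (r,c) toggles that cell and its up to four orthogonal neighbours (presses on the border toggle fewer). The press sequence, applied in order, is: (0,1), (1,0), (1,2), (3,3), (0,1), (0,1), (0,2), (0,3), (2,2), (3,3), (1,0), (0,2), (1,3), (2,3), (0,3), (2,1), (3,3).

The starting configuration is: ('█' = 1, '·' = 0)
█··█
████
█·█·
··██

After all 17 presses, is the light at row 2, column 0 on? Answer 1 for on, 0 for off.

0

0) █··█
████
█·█·
··██
1) ·███
█·██
█·█·
··██
2) ████
·███
··█·
··██
3) ██·█
····
····
··██
4) ██·█
····
···█
····
5) ··██
·█··
···█
····
6) ██·█
····
···█
····
7) █·█·
··█·
···█
····
8) █··█
··██
···█
····
9) █··█
···█
·██·
··█·
10) █··█
···█
·███
···█
11) ···█
██·█
████
···█
12) ·██·
████
████
···█
13) ·███
██··
███·
···█
14) ·███
██·█
██·█
····
15) ·█··
██··
██·█
····
16) ·█··
█···
··██
·█··
17) ·█··
█···
··█·
·███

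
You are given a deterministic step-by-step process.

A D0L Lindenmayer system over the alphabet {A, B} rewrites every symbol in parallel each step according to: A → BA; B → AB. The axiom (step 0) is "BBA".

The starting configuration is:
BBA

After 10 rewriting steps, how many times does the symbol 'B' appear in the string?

step 0: BBA
step 1: ABABBA
step 2: BAABBAABABBA
step 3: ABBABAABABBABAABBAABABBA
step 4: BAABABBAABBABAABBAABABBAABBABAABABBABAABBAABABBA
step 5: ABBABAABBAABABBABAABABBAABBABAABABBABAABBAABABBABAABABBAABBABAABBAABABBAABBABAABABBABAABBAABABBA
step 6: BAABABBAABBABAABABBABAABBAABABBAABBABAABBAABABBABAABABBAAB…ABBAABABBABAABABBAABBABAABBAABABBAABBABAABABBABAABBAABABBA  (len 192)
step 7: ABBABAABBAABABBABAABABBAABBABAABBAABABBAABBABAABABBABAABBA…ABBAABABBABAABABBAABBABAABBAABABBAABBABAABABBABAABBAABABBA  (len 384)
step 8: BAABABBAABBABAABABBABAABBAABABBAABBABAABBAABABBABAABABBAAB…ABBAABABBABAABABBAABBABAABBAABABBAABBABAABABBABAABBAABABBA  (len 768)
step 9: ABBABAABBAABABBABAABABBAABBABAABBAABABBAABBABAABABBABAABBA…ABBAABABBABAABABBAABBABAABBAABABBAABBABAABABBABAABBAABABBA  (len 1536)
step 10: BAABABBAABBABAABABBABAABBAABABBAABBABAABBAABABBABAABABBAAB…ABBAABABBABAABABBAABBABAABBAABABBAABBABAABABBABAABBAABABBA  (len 3072)

1536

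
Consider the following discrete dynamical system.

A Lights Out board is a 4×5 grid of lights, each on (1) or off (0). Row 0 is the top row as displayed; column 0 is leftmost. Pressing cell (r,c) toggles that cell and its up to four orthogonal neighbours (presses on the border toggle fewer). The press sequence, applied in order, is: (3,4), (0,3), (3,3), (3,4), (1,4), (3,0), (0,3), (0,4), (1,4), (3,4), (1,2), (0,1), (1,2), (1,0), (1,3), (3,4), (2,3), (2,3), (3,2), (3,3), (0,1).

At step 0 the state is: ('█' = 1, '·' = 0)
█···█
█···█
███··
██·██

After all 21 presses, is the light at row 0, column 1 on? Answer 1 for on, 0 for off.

k=0  █···█
█···█
███··
██·██
k=1  █···█
█···█
███·█
██···
k=2  █·██·
█··██
███·█
██···
k=3  █·██·
█··██
█████
█████
k=4  █·██·
█··██
████·
███··
k=5  █·███
█····
█████
███··
k=6  █·███
█····
·████
··█··
k=7  █····
█··█·
·████
··█··
k=8  █··██
█··██
·████
··█··
k=9  █··█·
█····
·███·
··█··
k=10  █··█·
█····
·████
··███
k=11  █·██·
████·
·█·██
··███
k=12  ·█·█·
█·██·
·█·██
··███
k=13  ·███·
██···
·████
··███
k=14  ████·
·····
█████
··███
k=15  ███··
··███
███·█
··███
k=16  ███··
··███
███··
··█··
k=17  ███··
··█·█
██·██
··██·
k=18  ███··
··███
███··
··█··
k=19  ███··
··███
██···
·█·█·
k=20  ███··
··███
██·█·
·██·█
k=21  ·····
·████
██·█·
·██·█

0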